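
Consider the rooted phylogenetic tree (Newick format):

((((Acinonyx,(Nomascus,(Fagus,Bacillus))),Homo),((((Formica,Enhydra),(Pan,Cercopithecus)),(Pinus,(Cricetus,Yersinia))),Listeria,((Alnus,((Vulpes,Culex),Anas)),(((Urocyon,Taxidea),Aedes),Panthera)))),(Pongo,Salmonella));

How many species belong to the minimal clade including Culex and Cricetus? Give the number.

The MRCA of Culex and Cricetus is the node subtending ((((Formica,Enhydra),(Pan,Cercopithecus)),(Pinus,(Cricetus,Yersinia))),Listeria,((Alnus,((Vulpes,Culex),Anas)),(((Urocyon,Taxidea),Aedes),Panthera))).
That clade contains 16 terminal taxa: Aedes, Alnus, Anas, Cercopithecus, Cricetus, Culex, Enhydra, Formica, Listeria, Pan, Panthera, Pinus, Taxidea, Urocyon, Vulpes, Yersinia.

16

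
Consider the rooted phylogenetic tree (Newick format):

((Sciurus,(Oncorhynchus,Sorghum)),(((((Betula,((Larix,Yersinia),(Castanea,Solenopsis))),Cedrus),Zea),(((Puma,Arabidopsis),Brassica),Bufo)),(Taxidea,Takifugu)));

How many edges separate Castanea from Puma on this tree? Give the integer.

The MRCA of Castanea and Puma is the node subtending ((((Betula,((Larix,Yersinia),(Castanea,Solenopsis))),Cedrus),Zea),(((Puma,Arabidopsis),Brassica),Bufo)).
From Castanea up to that node: 6 branches. From Puma up to the same node: 4 branches. Total: 6 + 4 = 10.

10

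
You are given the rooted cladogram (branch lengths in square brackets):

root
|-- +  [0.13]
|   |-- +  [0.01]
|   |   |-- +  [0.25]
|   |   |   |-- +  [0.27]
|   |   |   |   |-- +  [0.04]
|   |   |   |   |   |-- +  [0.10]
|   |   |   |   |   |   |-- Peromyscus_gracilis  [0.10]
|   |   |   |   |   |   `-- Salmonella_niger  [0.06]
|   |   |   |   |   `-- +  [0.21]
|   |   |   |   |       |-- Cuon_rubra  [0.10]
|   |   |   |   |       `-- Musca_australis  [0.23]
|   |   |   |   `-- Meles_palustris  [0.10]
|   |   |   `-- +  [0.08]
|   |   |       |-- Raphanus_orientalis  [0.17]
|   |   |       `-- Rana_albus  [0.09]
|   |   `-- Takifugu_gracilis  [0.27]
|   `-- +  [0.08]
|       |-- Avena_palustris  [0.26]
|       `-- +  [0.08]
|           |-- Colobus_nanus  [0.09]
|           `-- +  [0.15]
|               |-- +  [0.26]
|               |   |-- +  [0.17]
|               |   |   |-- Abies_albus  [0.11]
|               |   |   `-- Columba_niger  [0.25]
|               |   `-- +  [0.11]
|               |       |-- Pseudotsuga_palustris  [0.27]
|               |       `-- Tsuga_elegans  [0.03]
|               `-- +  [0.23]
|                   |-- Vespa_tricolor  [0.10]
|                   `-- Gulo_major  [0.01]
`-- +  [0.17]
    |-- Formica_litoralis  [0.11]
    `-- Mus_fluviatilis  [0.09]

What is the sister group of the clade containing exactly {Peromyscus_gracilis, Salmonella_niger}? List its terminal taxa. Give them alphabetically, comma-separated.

Cuon_rubra, Musca_australis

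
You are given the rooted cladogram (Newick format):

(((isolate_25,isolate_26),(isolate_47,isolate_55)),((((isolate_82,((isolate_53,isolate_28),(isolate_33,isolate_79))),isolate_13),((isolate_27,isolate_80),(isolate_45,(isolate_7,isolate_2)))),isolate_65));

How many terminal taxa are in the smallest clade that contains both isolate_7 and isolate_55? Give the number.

The MRCA of isolate_7 and isolate_55 is the root, so the clade is the entire tree.
That clade contains 16 terminal taxa: isolate_13, isolate_2, isolate_25, isolate_26, isolate_27, isolate_28, isolate_33, isolate_45, isolate_47, isolate_53, isolate_55, isolate_65, isolate_7, isolate_79, isolate_80, isolate_82.

16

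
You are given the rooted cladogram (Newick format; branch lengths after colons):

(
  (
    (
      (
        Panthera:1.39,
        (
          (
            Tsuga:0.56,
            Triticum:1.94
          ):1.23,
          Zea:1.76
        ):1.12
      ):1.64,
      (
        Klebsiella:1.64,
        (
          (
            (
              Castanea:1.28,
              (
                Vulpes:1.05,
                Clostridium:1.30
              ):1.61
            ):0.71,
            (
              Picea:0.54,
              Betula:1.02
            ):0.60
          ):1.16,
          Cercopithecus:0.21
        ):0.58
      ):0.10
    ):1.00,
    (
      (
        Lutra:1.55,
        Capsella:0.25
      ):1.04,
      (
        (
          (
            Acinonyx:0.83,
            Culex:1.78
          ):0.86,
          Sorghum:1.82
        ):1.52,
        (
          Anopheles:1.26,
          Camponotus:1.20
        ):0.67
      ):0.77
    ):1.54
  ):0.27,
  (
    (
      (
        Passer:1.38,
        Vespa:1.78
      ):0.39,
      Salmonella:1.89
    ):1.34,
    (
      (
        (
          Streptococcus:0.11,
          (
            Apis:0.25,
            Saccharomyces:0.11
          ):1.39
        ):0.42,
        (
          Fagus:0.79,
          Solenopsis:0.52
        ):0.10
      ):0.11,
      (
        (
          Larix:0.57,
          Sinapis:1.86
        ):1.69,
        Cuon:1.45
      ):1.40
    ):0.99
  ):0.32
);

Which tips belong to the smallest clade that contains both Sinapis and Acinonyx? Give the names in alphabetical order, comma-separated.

Acinonyx, Anopheles, Apis, Betula, Camponotus, Capsella, Castanea, Cercopithecus, Clostridium, Culex, Cuon, Fagus, Klebsiella, Larix, Lutra, Panthera, Passer, Picea, Saccharomyces, Salmonella, Sinapis, Solenopsis, Sorghum, Streptococcus, Triticum, Tsuga, Vespa, Vulpes, Zea

Tracing Sinapis: it sits inside (Larix,Sinapis).
Tracing Acinonyx: it sits inside (Acinonyx,Culex).
The smallest clade enclosing both is the whole tree (their MRCA is the root), so the answer is all 29 tips in alphabetical order.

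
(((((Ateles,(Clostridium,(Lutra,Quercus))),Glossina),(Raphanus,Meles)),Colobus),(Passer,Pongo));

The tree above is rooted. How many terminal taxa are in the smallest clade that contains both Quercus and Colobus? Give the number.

The MRCA of Quercus and Colobus is the node subtending ((((Ateles,(Clostridium,(Lutra,Quercus))),Glossina),(Raphanus,Meles)),Colobus).
That clade contains 8 terminal taxa: Ateles, Clostridium, Colobus, Glossina, Lutra, Meles, Quercus, Raphanus.

8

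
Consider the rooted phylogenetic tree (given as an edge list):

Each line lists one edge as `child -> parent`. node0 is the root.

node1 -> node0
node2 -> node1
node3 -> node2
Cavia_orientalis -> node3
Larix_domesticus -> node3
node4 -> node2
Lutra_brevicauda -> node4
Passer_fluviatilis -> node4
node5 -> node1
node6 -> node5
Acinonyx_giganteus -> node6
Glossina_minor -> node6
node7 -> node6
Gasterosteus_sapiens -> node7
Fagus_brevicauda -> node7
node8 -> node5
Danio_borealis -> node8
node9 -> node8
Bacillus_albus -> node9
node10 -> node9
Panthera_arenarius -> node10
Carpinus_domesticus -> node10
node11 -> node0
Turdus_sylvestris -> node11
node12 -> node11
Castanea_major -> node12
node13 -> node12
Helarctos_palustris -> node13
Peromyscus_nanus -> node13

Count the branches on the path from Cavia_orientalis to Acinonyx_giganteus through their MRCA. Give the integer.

The MRCA of Cavia_orientalis and Acinonyx_giganteus is the node subtending (((Cavia_orientalis,Larix_domesticus),(Lutra_brevicauda,Passer_fluviatilis)),((Acinonyx_giganteus,Glossina_minor,(Gasterosteus_sapiens,Fagus_brevicauda)),(Danio_borealis,(Bacillus_albus,(Panthera_arenarius,Carpinus_domesticus))))).
From Cavia_orientalis up to that node: 3 branches. From Acinonyx_giganteus up to the same node: 3 branches. Total: 3 + 3 = 6.

6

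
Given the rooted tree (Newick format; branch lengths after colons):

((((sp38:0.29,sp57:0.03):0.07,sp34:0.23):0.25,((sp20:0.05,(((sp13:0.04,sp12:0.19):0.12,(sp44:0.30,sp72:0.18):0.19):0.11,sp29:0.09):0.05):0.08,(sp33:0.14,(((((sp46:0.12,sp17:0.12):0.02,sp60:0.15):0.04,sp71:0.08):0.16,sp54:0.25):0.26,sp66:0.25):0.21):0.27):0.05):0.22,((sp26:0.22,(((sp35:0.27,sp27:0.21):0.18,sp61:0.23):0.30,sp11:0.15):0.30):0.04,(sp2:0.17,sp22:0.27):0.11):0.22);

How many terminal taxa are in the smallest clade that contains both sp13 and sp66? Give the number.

13

The MRCA of sp13 and sp66 is the node subtending ((sp20,(((sp13,sp12),(sp44,sp72)),sp29)),(sp33,(((((sp46,sp17),sp60),sp71),sp54),sp66))).
That clade contains 13 terminal taxa: sp12, sp13, sp17, sp20, sp29, sp33, sp44, sp46, sp54, sp60, sp66, sp71, sp72.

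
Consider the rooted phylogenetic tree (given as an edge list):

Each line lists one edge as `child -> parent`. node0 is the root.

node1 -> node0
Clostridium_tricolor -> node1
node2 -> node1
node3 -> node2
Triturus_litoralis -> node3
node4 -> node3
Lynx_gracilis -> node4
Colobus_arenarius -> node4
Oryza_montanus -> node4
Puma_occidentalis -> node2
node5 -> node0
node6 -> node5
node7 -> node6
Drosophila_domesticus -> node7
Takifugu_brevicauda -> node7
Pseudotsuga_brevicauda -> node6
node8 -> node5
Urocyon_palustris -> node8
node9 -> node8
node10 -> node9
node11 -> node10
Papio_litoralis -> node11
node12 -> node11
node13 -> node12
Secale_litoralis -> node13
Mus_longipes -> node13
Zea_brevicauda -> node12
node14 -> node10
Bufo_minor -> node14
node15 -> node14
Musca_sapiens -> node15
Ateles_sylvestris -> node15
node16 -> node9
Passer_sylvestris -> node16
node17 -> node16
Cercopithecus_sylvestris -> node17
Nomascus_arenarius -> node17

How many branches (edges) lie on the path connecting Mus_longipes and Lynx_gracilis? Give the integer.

The MRCA of Mus_longipes and Lynx_gracilis is the root of the tree.
From Mus_longipes up to that node: 8 branches. From Lynx_gracilis up to the same node: 5 branches. Total: 8 + 5 = 13.

13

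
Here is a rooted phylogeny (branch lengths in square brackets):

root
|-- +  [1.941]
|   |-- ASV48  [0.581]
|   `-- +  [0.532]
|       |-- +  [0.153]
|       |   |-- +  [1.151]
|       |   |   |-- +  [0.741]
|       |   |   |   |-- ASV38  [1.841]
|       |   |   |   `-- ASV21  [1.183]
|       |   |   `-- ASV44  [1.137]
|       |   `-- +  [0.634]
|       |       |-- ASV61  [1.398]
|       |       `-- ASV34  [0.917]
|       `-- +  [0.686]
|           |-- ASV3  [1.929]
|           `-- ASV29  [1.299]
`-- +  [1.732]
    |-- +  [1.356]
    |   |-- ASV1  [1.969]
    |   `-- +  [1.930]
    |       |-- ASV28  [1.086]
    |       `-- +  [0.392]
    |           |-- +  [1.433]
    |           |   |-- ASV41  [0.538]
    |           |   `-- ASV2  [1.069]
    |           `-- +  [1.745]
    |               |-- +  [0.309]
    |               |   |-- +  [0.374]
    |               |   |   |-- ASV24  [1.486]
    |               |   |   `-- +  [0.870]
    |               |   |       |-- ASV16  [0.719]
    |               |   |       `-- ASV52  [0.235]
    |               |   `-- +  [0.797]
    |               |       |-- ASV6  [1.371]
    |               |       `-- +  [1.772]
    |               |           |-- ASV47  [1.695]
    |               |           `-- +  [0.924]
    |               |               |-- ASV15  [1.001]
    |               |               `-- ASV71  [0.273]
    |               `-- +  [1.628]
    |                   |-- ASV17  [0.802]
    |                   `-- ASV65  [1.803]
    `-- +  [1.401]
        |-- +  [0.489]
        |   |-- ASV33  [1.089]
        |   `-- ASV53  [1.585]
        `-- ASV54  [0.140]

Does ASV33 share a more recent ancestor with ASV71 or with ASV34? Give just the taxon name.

ASV71

The MRCA of ASV33 and ASV71 subtends ((ASV1,(ASV28,((ASV41,ASV2),(((ASV24,(ASV16,ASV52)),(ASV6,(ASV47,(ASV15,ASV71)))),(ASV17,ASV65))))),((ASV33,ASV53),ASV54)) (16 taxa).
The MRCA of ASV33 and ASV34 is the root, subtending the entire tree (24 taxa).
The first is nested inside the second, so ASV33 shares a more recent common ancestor with ASV71.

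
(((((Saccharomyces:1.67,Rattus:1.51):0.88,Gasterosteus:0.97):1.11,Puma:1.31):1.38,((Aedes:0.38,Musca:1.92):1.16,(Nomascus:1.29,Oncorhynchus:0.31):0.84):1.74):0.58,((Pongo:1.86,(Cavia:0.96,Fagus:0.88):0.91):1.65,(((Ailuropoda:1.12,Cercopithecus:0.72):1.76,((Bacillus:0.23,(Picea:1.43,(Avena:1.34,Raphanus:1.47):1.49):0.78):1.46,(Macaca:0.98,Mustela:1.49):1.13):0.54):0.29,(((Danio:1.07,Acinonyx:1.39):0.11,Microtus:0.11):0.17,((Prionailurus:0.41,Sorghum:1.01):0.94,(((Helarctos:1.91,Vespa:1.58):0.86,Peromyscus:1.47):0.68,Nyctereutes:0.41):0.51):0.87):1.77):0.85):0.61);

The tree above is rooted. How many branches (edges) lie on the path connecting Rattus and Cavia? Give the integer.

The MRCA of Rattus and Cavia is the root of the tree.
From Rattus up to that node: 5 branches. From Cavia up to the same node: 4 branches. Total: 5 + 4 = 9.

9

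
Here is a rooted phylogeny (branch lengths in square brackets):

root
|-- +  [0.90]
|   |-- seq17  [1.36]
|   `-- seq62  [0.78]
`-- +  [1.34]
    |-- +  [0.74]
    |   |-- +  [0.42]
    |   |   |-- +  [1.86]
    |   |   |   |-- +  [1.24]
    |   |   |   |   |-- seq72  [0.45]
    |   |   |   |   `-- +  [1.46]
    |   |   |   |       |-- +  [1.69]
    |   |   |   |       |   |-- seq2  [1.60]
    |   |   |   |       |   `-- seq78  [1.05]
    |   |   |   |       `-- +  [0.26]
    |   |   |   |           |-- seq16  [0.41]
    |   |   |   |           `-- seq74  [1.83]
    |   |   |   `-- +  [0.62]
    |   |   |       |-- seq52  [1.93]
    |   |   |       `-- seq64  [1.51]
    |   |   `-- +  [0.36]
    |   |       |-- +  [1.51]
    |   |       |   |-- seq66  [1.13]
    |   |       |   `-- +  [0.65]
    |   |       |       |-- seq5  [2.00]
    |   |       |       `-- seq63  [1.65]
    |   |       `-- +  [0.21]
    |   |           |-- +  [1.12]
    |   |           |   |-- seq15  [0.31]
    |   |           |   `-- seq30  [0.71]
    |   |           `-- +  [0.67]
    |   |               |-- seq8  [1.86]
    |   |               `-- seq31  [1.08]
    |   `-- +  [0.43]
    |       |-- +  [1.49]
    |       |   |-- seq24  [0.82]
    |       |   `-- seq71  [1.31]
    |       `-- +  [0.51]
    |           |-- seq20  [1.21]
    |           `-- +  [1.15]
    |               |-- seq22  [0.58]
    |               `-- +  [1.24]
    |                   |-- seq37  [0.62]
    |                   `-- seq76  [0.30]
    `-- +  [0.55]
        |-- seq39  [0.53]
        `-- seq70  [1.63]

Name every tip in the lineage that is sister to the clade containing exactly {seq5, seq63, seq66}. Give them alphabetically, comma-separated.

The clade containing exactly {seq5, seq63, seq66} attaches to the tree at the node subtending ((seq66,(seq5,seq63)),((seq15,seq30),(seq8,seq31))).
The other lineage descending from that same node — the sister group — is ((seq15,seq30),(seq8,seq31)); its 4 tips in alphabetical order are the answer.

seq15, seq30, seq31, seq8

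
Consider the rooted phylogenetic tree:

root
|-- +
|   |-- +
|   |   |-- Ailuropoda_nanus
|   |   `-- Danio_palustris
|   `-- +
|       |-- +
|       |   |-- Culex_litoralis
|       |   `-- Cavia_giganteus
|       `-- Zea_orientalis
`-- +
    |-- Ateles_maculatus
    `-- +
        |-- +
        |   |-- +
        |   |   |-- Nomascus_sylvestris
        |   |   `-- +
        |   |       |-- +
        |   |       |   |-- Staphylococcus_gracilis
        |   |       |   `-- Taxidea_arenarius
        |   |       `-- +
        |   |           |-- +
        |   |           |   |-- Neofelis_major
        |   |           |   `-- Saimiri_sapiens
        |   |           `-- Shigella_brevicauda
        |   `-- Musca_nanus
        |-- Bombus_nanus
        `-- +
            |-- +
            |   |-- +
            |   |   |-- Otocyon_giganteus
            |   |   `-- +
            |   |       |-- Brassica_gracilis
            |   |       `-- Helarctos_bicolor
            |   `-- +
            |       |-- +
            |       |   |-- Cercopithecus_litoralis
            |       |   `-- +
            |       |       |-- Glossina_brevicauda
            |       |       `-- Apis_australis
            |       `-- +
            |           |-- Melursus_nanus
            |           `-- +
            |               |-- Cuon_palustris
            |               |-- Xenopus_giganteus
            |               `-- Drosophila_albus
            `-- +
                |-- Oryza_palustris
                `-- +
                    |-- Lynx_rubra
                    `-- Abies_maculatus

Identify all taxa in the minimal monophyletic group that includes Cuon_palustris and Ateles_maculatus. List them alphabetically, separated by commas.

Tracing Cuon_palustris: it sits inside (Cuon_palustris,Xenopus_giganteus,Drosophila_albus).
Tracing Ateles_maculatus: it sits inside (Ateles_maculatus,(((Nomascus_sylvestris,((Staphylococcus_gracilis,Taxidea_arenarius),((Neofelis_major,Saimiri_sapiens),Shigella_brevicauda))),Musca_nanus),Bombus_nanus,(((Otocyon_giganteus,(Brassica_gracilis,Helarctos_bicolor)),((Cercopithecus_litoralis,(Glossina_brevicauda,Apis_australis)),(Melursus_nanus,(Cuon_palustris,Xenopus_giganteus,Drosophila_albus)))),(Oryza_palustris,(Lynx_rubra,Abies_maculatus))))).
The smallest clade enclosing both is (Ateles_maculatus,(((Nomascus_sylvestris,((Staphylococcus_gracilis,Taxidea_arenarius),((Neofelis_major,Saimiri_sapiens),Shigella_brevicauda))),Musca_nanus),Bombus_nanus,(((Otocyon_giganteus,(Brassica_gracilis,Helarctos_bicolor)),((Cercopithecus_litoralis,(Glossina_brevicauda,Apis_australis)),(Melursus_nanus,(Cuon_palustris,Xenopus_giganteus,Drosophila_albus)))),(Oryza_palustris,(Lynx_rubra,Abies_maculatus))))); the answer is its 22 terminal taxa in alphabetical order.

Abies_maculatus, Apis_australis, Ateles_maculatus, Bombus_nanus, Brassica_gracilis, Cercopithecus_litoralis, Cuon_palustris, Drosophila_albus, Glossina_brevicauda, Helarctos_bicolor, Lynx_rubra, Melursus_nanus, Musca_nanus, Neofelis_major, Nomascus_sylvestris, Oryza_palustris, Otocyon_giganteus, Saimiri_sapiens, Shigella_brevicauda, Staphylococcus_gracilis, Taxidea_arenarius, Xenopus_giganteus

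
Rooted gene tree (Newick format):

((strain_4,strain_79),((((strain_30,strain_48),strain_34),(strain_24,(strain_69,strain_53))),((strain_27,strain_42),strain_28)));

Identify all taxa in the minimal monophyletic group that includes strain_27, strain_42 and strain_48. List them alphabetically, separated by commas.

Tracing strain_27: it sits inside (strain_27,strain_42).
Tracing strain_42: it sits inside (strain_27,strain_42).
Tracing strain_48: it sits inside (strain_30,strain_48).
The smallest clade enclosing all 3 is ((((strain_30,strain_48),strain_34),(strain_24,(strain_69,strain_53))),((strain_27,strain_42),strain_28)); the answer is its 9 terminal taxa in alphabetical order.

strain_24, strain_27, strain_28, strain_30, strain_34, strain_42, strain_48, strain_53, strain_69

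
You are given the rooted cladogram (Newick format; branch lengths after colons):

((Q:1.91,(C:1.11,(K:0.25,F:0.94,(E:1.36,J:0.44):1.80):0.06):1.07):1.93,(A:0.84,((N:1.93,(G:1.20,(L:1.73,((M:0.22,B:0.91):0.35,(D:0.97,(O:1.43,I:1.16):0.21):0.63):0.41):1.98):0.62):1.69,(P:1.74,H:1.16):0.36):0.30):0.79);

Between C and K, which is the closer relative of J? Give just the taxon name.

The MRCA of J and K subtends (K,F,(E,J)) (4 taxa).
The MRCA of J and C subtends (C,(K,F,(E,J))) (5 taxa).
The first is nested inside the second, so J shares a more recent common ancestor with K.

K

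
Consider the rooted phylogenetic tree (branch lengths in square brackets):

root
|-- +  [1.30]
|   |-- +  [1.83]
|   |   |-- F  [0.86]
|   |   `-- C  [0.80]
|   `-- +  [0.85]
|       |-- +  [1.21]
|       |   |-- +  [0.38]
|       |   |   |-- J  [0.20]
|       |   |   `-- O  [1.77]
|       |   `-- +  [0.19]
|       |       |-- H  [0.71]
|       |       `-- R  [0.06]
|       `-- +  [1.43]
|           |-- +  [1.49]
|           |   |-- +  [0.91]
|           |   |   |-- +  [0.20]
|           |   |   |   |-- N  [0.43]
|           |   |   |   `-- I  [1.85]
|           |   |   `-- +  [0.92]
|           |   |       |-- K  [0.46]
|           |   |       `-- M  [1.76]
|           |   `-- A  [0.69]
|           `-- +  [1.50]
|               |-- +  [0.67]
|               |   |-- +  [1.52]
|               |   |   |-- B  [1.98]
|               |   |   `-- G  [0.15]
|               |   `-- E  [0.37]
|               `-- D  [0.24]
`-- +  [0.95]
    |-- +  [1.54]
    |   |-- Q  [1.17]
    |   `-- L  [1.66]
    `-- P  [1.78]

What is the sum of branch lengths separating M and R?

7.97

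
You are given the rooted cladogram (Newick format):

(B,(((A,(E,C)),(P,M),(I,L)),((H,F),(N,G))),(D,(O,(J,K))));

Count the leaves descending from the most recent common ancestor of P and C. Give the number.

The MRCA of P and C is the node subtending ((A,(E,C)),(P,M),(I,L)).
That clade contains 7 terminal taxa: A, C, E, I, L, M, P.

7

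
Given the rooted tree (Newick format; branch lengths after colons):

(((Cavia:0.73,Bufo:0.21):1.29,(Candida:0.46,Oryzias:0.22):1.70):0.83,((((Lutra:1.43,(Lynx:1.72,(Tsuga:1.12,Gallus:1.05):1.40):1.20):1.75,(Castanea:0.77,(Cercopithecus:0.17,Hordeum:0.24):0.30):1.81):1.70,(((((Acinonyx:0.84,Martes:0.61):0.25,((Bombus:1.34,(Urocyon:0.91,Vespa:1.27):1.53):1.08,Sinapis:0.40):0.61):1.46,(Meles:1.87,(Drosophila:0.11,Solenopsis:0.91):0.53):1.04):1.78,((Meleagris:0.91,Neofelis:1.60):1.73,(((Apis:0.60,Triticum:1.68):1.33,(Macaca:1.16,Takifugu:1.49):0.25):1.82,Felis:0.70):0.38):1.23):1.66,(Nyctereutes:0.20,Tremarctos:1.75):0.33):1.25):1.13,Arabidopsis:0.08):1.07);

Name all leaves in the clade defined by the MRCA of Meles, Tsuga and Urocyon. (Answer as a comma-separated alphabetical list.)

Tracing Meles: it sits inside (Meles,(Drosophila,Solenopsis)).
Tracing Tsuga: it sits inside (Tsuga,Gallus).
Tracing Urocyon: it sits inside (Urocyon,Vespa).
The smallest clade enclosing all 3 is (((Lutra,(Lynx,(Tsuga,Gallus))),(Castanea,(Cercopithecus,Hordeum))),(((((Acinonyx,Martes),((Bombus,(Urocyon,Vespa)),Sinapis)),(Meles,(Drosophila,Solenopsis))),((Meleagris,Neofelis),(((Apis,Triticum),(Macaca,Takifugu)),Felis))),(Nyctereutes,Tremarctos))); the answer is its 25 terminal taxa in alphabetical order.

Acinonyx, Apis, Bombus, Castanea, Cercopithecus, Drosophila, Felis, Gallus, Hordeum, Lutra, Lynx, Macaca, Martes, Meleagris, Meles, Neofelis, Nyctereutes, Sinapis, Solenopsis, Takifugu, Tremarctos, Triticum, Tsuga, Urocyon, Vespa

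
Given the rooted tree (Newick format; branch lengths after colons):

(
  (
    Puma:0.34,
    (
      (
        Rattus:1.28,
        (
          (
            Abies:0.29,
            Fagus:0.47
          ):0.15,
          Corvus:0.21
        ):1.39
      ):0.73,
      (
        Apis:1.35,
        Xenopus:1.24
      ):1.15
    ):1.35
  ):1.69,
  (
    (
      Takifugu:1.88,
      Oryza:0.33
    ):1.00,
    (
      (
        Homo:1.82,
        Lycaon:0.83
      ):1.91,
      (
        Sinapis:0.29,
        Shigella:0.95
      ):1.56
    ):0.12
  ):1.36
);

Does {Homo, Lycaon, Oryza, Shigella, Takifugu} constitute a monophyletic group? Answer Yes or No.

No

The MRCA of the listed taxa subtends ((Takifugu,Oryza),((Homo,Lycaon),(Sinapis,Shigella))).
That clade also contains Sinapis, which is not in the proposed group, so the group is not monophyletic.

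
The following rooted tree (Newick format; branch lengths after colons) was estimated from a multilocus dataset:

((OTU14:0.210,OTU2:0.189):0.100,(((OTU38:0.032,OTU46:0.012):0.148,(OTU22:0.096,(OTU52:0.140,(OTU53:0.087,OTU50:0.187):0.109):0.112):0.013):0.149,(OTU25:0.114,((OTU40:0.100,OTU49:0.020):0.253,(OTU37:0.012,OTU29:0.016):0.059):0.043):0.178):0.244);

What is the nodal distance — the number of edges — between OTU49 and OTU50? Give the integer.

9

The MRCA of OTU49 and OTU50 is the node subtending (((OTU38,OTU46),(OTU22,(OTU52,(OTU53,OTU50)))),(OTU25,((OTU40,OTU49),(OTU37,OTU29)))).
From OTU49 up to that node: 4 branches. From OTU50 up to the same node: 5 branches. Total: 4 + 5 = 9.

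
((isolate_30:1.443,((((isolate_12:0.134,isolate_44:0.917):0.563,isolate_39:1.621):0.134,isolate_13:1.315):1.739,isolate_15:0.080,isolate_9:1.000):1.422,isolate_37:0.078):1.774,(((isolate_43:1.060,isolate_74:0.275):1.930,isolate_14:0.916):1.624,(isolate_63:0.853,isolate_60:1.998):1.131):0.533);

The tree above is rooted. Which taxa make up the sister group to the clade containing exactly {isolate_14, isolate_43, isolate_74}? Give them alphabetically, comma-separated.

The clade containing exactly {isolate_14, isolate_43, isolate_74} attaches to the tree at the node subtending (((isolate_43,isolate_74),isolate_14),(isolate_63,isolate_60)).
The other lineage descending from that same node — the sister group — is (isolate_63,isolate_60); its 2 tips in alphabetical order are the answer.

isolate_60, isolate_63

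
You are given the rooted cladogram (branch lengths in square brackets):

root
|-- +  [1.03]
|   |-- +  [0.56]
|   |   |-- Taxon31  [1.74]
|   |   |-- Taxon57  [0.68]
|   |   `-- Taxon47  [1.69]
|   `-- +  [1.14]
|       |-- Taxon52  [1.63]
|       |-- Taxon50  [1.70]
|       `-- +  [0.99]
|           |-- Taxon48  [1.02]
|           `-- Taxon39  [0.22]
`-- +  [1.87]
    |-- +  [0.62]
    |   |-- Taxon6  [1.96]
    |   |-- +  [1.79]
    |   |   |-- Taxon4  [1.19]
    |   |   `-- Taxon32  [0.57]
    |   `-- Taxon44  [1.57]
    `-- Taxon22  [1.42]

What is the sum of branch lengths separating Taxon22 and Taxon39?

6.67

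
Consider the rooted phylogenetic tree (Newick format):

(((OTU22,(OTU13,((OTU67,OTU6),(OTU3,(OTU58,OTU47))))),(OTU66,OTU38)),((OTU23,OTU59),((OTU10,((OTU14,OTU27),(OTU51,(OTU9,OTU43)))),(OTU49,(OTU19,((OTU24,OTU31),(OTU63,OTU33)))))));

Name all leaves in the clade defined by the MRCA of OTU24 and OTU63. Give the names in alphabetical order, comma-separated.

Tracing OTU24: it sits inside (OTU24,OTU31).
Tracing OTU63: it sits inside (OTU63,OTU33).
The smallest clade enclosing both is ((OTU24,OTU31),(OTU63,OTU33)); the answer is its 4 terminal taxa in alphabetical order.

OTU24, OTU31, OTU33, OTU63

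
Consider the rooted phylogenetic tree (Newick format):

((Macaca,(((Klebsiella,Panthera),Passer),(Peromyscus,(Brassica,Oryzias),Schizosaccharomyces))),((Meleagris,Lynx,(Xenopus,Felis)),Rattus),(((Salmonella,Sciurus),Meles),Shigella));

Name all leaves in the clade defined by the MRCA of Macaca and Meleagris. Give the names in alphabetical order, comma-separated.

Tracing Macaca: it sits inside (Macaca,(((Klebsiella,Panthera),Passer),(Peromyscus,(Brassica,Oryzias),Schizosaccharomyces))).
Tracing Meleagris: it sits inside (Meleagris,Lynx,(Xenopus,Felis)).
The smallest clade enclosing both is the whole tree (their MRCA is the root), so the answer is all 17 tips in alphabetical order.

Brassica, Felis, Klebsiella, Lynx, Macaca, Meleagris, Meles, Oryzias, Panthera, Passer, Peromyscus, Rattus, Salmonella, Schizosaccharomyces, Sciurus, Shigella, Xenopus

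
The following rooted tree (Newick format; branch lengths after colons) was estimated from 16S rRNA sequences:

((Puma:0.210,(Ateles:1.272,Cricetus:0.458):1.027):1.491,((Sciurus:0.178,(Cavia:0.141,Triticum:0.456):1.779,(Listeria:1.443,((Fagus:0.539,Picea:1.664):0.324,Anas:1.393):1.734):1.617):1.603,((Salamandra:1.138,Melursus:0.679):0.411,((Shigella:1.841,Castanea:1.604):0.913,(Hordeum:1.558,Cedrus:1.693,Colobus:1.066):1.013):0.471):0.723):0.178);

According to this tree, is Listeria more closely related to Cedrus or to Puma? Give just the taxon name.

Cedrus

The MRCA of Listeria and Cedrus subtends ((Sciurus,(Cavia,Triticum),(Listeria,((Fagus,Picea),Anas))),((Salamandra,Melursus),((Shigella,Castanea),(Hordeum,Cedrus,Colobus)))) (14 taxa).
The MRCA of Listeria and Puma is the root, subtending the entire tree (17 taxa).
The first is nested inside the second, so Listeria shares a more recent common ancestor with Cedrus.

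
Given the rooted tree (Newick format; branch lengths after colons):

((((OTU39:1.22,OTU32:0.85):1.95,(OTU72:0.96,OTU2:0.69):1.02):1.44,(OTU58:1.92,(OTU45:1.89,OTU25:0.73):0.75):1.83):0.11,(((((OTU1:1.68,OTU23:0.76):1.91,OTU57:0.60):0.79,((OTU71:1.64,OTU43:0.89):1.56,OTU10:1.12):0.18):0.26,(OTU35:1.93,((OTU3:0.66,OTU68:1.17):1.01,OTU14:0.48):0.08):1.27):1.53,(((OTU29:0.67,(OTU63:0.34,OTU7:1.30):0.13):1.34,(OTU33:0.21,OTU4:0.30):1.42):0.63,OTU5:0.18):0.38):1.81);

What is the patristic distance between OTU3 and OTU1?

7.66

The path runs OTU3 → … → MRCA → … → OTU1; the MRCA is the node subtending ((((OTU1,OTU23),OTU57),((OTU71,OTU43),OTU10)),(OTU35,((OTU3,OTU68),OTU14))).
Branch lengths along that path: 0.66 + 1.01 + 0.08 + 1.27 + 0.26 + 0.79 + 1.91 + 1.68 = 7.66.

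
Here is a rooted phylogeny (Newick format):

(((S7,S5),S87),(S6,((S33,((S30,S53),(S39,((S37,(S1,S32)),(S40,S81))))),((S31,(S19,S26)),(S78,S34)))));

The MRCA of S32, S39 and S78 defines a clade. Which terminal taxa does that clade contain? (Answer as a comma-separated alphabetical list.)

Tracing S32: it sits inside (S1,S32).
Tracing S39: it sits inside (S39,((S37,(S1,S32)),(S40,S81))).
Tracing S78: it sits inside (S78,S34).
The smallest clade enclosing all 3 is ((S33,((S30,S53),(S39,((S37,(S1,S32)),(S40,S81))))),((S31,(S19,S26)),(S78,S34))); the answer is its 14 terminal taxa in alphabetical order.

S1, S19, S26, S30, S31, S32, S33, S34, S37, S39, S40, S53, S78, S81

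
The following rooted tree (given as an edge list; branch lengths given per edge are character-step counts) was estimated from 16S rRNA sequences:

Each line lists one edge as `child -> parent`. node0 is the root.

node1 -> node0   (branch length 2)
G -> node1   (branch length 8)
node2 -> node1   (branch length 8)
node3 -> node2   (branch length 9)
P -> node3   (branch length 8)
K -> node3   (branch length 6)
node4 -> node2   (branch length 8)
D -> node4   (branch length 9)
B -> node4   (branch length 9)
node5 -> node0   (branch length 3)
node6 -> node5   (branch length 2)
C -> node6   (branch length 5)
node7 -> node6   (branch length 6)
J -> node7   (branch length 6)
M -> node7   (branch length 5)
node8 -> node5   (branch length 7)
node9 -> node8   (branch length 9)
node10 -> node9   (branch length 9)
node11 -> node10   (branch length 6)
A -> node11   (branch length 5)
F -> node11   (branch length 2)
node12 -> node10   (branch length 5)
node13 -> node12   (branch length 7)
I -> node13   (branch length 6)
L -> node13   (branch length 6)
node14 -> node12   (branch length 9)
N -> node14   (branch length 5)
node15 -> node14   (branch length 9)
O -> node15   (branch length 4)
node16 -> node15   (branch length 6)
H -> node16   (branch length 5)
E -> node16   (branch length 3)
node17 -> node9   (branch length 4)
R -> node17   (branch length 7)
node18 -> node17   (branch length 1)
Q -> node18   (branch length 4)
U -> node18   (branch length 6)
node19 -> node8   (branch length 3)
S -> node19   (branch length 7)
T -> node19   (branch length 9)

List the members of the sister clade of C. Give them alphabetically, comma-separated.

C attaches to the tree at the node subtending (C,(J,M)).
The other lineage descending from that same node — the sister group — is (J,M); its 2 tips in alphabetical order are the answer.

J, M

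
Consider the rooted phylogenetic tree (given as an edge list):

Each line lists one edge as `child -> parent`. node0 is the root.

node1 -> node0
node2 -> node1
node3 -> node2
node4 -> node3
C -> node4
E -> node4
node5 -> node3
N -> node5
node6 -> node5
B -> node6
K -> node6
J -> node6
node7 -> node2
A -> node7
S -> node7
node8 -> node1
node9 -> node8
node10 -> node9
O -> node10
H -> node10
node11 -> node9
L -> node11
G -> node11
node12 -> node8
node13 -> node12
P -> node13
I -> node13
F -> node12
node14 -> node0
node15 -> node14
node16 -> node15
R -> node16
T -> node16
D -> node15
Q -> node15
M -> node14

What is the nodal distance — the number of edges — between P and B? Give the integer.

9

The MRCA of P and B is the node subtending ((((C,E),(N,(B,K,J))),(A,S)),(((O,H),(L,G)),((P,I),F))).
From P up to that node: 4 branches. From B up to the same node: 5 branches. Total: 4 + 5 = 9.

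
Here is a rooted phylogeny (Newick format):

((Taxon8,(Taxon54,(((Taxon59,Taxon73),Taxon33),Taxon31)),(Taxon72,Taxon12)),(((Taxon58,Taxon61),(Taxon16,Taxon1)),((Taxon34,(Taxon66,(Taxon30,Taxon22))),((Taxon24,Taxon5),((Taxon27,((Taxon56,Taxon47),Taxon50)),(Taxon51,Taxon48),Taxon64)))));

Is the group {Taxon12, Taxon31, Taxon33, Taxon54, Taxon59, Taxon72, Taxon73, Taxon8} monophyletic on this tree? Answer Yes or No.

The most recent common ancestor of these taxa subtends (Taxon8,(Taxon54,(((Taxon59,Taxon73),Taxon33),Taxon31)),(Taxon72,Taxon12)).
That clade has exactly 8 tips — every listed taxon and nothing else — so the group is monophyletic.

Yes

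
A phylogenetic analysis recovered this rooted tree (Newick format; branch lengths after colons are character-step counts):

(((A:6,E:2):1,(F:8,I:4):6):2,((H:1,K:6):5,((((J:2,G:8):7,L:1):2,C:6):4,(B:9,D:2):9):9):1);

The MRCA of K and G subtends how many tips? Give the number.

The MRCA of K and G is the node subtending ((H,K),((((J,G),L),C),(B,D))).
That clade contains 8 terminal taxa: B, C, D, G, H, J, K, L.

8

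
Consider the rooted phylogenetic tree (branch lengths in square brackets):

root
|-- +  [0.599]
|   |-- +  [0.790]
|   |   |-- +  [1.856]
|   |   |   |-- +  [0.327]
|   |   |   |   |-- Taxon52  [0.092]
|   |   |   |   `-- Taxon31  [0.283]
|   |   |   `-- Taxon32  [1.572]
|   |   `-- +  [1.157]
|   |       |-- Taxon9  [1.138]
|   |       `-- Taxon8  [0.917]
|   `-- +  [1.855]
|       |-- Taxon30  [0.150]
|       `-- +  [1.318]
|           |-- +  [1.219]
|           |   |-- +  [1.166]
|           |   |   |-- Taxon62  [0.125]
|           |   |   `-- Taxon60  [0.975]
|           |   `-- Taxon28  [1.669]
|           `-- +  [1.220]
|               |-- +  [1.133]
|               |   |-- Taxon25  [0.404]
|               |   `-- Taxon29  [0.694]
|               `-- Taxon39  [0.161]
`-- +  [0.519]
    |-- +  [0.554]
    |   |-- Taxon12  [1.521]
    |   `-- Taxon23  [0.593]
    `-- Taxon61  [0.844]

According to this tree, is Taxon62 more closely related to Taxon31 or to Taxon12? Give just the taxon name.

Taxon31

The MRCA of Taxon62 and Taxon31 subtends ((((Taxon52,Taxon31),Taxon32),(Taxon9,Taxon8)),(Taxon30,(((Taxon62,Taxon60),Taxon28),((Taxon25,Taxon29),Taxon39)))) (12 taxa).
The MRCA of Taxon62 and Taxon12 is the root, subtending the entire tree (15 taxa).
The first is nested inside the second, so Taxon62 shares a more recent common ancestor with Taxon31.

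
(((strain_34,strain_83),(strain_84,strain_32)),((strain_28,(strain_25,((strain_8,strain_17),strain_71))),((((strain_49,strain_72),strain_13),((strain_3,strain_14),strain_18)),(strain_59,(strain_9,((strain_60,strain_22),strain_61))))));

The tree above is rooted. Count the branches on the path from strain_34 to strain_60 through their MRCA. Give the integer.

10

The MRCA of strain_34 and strain_60 is the root of the tree.
From strain_34 up to that node: 3 branches. From strain_60 up to the same node: 7 branches. Total: 3 + 7 = 10.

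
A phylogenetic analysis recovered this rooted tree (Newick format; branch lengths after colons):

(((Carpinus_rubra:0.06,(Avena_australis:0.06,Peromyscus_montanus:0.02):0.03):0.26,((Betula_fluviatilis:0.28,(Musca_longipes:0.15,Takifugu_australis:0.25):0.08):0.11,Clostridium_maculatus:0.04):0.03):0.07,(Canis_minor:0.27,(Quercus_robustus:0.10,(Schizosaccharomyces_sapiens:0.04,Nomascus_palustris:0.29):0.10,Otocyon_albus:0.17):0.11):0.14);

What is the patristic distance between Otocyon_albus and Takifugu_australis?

The path runs Otocyon_albus → … → MRCA → … → Takifugu_australis; the MRCA is the root of the tree.
Branch lengths along that path: 0.17 + 0.11 + 0.14 + 0.07 + 0.03 + 0.11 + 0.08 + 0.25 = 0.96.

0.96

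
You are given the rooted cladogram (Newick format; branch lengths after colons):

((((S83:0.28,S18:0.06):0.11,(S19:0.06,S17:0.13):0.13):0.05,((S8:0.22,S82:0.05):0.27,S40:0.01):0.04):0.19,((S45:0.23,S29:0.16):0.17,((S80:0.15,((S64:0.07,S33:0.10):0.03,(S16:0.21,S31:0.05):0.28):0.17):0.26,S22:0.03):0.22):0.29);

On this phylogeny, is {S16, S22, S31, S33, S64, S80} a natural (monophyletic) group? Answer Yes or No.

Yes

The most recent common ancestor of these taxa subtends ((S80,((S64,S33),(S16,S31))),S22).
That clade has exactly 6 tips — every listed taxon and nothing else — so the group is monophyletic.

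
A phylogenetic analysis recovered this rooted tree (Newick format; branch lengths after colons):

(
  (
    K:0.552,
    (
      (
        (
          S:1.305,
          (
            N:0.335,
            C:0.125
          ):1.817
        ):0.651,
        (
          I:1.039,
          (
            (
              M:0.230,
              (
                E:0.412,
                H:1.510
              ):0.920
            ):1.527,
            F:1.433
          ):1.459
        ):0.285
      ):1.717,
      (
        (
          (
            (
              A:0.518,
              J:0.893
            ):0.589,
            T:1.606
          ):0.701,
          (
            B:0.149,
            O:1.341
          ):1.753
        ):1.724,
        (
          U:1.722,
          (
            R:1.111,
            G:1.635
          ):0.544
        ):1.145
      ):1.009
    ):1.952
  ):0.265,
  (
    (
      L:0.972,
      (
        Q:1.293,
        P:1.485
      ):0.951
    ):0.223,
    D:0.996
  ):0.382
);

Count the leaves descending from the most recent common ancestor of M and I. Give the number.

5

The MRCA of M and I is the node subtending (I,((M,(E,H)),F)).
That clade contains 5 terminal taxa: E, F, H, I, M.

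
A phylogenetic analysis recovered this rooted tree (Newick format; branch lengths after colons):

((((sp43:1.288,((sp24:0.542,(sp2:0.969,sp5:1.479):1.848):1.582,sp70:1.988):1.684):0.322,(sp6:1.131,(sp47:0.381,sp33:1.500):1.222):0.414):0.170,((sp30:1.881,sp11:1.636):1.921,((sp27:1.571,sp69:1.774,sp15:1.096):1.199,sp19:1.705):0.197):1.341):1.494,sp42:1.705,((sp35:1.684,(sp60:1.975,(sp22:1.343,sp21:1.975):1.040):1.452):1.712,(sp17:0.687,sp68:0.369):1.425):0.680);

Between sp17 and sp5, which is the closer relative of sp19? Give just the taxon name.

sp5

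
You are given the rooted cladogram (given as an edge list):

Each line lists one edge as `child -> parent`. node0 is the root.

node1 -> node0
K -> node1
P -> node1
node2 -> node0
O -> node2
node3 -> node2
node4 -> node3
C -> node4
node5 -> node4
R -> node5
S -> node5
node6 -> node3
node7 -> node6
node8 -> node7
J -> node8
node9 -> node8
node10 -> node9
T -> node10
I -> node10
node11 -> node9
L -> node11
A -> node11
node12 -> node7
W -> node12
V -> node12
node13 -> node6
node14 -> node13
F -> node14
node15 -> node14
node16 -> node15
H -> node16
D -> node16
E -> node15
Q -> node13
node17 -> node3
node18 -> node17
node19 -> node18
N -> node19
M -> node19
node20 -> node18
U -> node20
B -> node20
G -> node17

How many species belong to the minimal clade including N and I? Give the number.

The MRCA of N and I is the node subtending ((C,(R,S)),(((J,((T,I),(L,A))),(W,V)),((F,((H,D),E)),Q)),(((N,M),(U,B)),G)).
That clade contains 20 terminal taxa: A, B, C, D, E, F, G, H, I, J, L, M, N, Q, R, S, T, U, V, W.

20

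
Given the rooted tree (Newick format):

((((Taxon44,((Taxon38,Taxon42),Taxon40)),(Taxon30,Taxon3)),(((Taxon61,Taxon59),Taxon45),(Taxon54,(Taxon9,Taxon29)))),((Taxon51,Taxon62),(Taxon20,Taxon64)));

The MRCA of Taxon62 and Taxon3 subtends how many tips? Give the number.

The MRCA of Taxon62 and Taxon3 is the root, so the clade is the entire tree.
That clade contains 16 terminal taxa: Taxon20, Taxon29, Taxon3, Taxon30, Taxon38, Taxon40, Taxon42, Taxon44, Taxon45, Taxon51, Taxon54, Taxon59, Taxon61, Taxon62, Taxon64, Taxon9.

16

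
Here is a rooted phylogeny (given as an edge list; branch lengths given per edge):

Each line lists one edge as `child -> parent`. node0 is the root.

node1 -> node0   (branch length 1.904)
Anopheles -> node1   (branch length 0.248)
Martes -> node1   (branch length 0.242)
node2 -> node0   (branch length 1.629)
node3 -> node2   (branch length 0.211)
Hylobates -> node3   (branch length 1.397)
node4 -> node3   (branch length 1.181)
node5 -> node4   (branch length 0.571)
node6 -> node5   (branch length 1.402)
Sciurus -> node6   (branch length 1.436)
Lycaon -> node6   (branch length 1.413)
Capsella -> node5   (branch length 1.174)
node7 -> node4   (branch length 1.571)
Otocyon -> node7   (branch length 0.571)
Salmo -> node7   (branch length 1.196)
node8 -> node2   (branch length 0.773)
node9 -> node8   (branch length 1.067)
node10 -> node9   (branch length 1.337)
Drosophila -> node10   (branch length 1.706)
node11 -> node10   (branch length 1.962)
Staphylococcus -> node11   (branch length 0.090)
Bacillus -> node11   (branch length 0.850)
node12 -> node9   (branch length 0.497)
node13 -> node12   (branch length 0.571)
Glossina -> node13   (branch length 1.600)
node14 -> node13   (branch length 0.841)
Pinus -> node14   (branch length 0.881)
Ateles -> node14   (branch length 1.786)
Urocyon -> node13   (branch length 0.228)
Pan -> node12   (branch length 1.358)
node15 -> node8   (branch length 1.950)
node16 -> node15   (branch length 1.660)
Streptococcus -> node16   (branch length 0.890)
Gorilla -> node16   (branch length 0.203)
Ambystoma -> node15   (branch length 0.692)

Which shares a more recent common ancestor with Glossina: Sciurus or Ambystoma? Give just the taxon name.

Ambystoma

The MRCA of Glossina and Ambystoma subtends (((Drosophila,(Staphylococcus,Bacillus)),((Glossina,(Pinus,Ateles),Urocyon),Pan)),((Streptococcus,Gorilla),Ambystoma)) (11 taxa).
The MRCA of Glossina and Sciurus subtends ((Hylobates,(((Sciurus,Lycaon),Capsella),(Otocyon,Salmo))),(((Drosophila,(Staphylococcus,Bacillus)),((Glossina,(Pinus,Ateles),Urocyon),Pan)),((Streptococcus,Gorilla),Ambystoma))) (17 taxa).
The first is nested inside the second, so Glossina shares a more recent common ancestor with Ambystoma.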